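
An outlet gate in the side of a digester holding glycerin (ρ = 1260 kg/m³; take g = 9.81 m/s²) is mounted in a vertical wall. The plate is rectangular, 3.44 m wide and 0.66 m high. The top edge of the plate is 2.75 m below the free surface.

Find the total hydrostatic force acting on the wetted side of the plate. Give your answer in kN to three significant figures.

F ≈ 86.4 kN

γ = ρg = 1260 × 9.81 / 1000 = 12.3606 kN/m³.
The centroid lies 0.66/2 = 0.33 m below the top edge, so the centroid depth is h_c = 2.75 + 0.33 = 3.08 m.
A = 3.44 × 0.66 = 2.2704 m².
Resultant F = γ·h_c·A = 12.3606 × 3.08 × 2.2704 = 86.4356 kN.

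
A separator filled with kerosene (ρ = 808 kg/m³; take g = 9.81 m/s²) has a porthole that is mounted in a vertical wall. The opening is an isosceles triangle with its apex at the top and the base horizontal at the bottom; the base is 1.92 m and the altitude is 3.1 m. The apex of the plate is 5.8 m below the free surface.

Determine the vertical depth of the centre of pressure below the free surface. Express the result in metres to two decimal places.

γ = ρg = 808 × 9.81 / 1000 = 7.92648 kN/m³.
With the apex up, the centroid sits 2h/3 = 2 × 3.1/3 = 2.06667 m below the apex, so the centroid depth is h_c = 5.8 + 2.06667 = 7.86667 m.
A = ½ × 1.92 × 3.1 = 2.976 m².
Resultant F = γ·h_c·A = 7.92648 × 7.86667 × 2.976 = 185.568 kN.
I_c = b·h³/36 = 1.92 × 3.1³/36 = 1.58885 m⁴.
Centre of pressure: y_p = y_c + I_c/(y_c·A) = 7.86667 + 1.58885/(7.86667 × 2.976) = 7.86667 + 0.0678671 = 7.93454 m along the plane.

h_p = 7.93 m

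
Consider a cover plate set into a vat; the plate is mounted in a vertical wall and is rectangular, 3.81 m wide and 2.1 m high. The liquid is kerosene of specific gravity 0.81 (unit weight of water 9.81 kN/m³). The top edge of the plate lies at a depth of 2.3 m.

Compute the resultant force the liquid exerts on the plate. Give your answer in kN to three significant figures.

F ≈ 213 kN

γ = 0.81 × 9.81 = 7.9461 kN/m³.
The centroid lies 2.1/2 = 1.05 m below the top edge, so the centroid depth is h_c = 2.3 + 1.05 = 3.35 m.
A = 3.81 × 2.1 = 8.001 m².
Resultant F = γ·h_c·A = 7.9461 × 3.35 × 8.001 = 212.982 kN.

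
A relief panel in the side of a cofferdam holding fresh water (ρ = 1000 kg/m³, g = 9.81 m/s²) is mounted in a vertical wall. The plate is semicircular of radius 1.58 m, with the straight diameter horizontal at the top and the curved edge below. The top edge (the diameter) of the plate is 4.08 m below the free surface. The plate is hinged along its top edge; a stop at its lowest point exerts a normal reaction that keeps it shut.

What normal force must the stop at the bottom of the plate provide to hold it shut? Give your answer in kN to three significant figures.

γ = ρg = 1000 × 9.81 = 9810 N/m³ = 9.81 kN/m³.
The centroid of a semicircle lies 4r/(3π) = 0.670573 m from the diameter, here below the top edge, so the centroid depth is h_c = 4.08 + 0.670573 = 4.75057 m.
A = πr²/2 = π × 1.58²/2 = 3.92134 m².
Resultant F = γ·h_c·A = 9.81 × 4.75057 × 3.92134 = 182.747 kN.
I_c = (π/8 − 8/(9π))·r⁴ = 0.109757 × 1.58⁴ = 0.684007 m⁴.
Centre of pressure: y_p = y_c + I_c/(y_c·A) = 4.75057 + 0.684007/(4.75057 × 3.92134) = 4.75057 + 0.0367181 = 4.78729 m along the plane.
The resultant acts 0.670573 + 0.0367181 = 0.707291 m (along the plate) below the hinge at the top edge, so the moment about the hinge is M = F × 0.707291 = 182.747 × 0.707291 = 129.255 kN·m.
A normal force at the bottom, 1.58 m from the hinge, must supply this moment: P = 129.255/1.58 = 81.807 kN.

P ≈ 81.8 kN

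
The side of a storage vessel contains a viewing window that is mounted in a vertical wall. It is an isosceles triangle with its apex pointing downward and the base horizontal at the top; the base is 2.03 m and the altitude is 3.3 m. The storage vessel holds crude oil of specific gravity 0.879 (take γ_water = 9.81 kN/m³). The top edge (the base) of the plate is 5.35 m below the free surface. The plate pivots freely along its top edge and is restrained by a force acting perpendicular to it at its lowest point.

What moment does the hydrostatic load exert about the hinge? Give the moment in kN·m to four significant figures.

M ≈ 222.4 kN·m

γ = 0.879 × 9.81 = 8.62299 kN/m³.
With the apex down, the centroid sits h/3 = 3.3/3 = 1.1 m below the base (the top edge), so the centroid depth is h_c = 5.35 + 1.1 = 6.45 m.
A = ½ × 2.03 × 3.3 = 3.3495 m².
Resultant F = γ·h_c·A = 8.62299 × 6.45 × 3.3495 = 186.293 kN.
I_c = b·h³/36 = 2.03 × 3.3³/36 = 2.02645 m⁴.
Centre of pressure: y_p = y_c + I_c/(y_c·A) = 6.45 + 2.02645/(6.45 × 3.3495) = 6.45 + 0.0937986 = 6.5438 m along the plane.
The resultant acts 1.1 + 0.0937986 = 1.1938 m (along the plate) below the hinge at the top edge, so the moment about the hinge is M = F × 1.1938 = 186.293 × 1.1938 = 222.397 kN·m.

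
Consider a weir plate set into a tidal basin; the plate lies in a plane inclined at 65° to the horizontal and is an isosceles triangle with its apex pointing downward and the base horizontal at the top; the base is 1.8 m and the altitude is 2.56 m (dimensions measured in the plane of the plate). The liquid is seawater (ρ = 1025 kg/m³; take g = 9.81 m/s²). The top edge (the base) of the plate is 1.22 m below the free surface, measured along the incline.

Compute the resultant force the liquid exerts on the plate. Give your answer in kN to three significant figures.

F ≈ 43.5 kN

γ = ρg = 1025 × 9.81 / 1000 = 10.05525 kN/m³.
Let θ = 65° be the plate's angle to the horizontal; measure y along the incline from where the plane meets the free surface. Vertical depth h = y·sinθ with sinθ = 0.906308.
With the apex down, the centroid sits h/3 = 2.56/3 = 0.853333 m below the base (the top edge), so y_c = 1.22 + 0.853333 = 2.07333 m and h_c = 2.07333 × 0.906308 = 1.87908 m.
A = ½ × 1.8 × 2.56 = 2.304 m².
Resultant F = γ·h_c·A = 10.05525 × 1.87908 × 2.304 = 43.5332 kN.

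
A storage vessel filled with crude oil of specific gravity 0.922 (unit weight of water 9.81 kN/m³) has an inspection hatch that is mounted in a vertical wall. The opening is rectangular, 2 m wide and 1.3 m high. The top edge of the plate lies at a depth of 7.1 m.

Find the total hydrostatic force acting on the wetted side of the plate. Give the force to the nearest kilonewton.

γ = 0.922 × 9.81 = 9.04482 kN/m³.
The centroid lies 1.3/2 = 0.65 m below the top edge, so the centroid depth is h_c = 7.1 + 0.65 = 7.75 m.
A = 2 × 1.3 = 2.6 m².
Resultant F = γ·h_c·A = 9.04482 × 7.75 × 2.6 = 182.253 kN.

F ≈ 182 kN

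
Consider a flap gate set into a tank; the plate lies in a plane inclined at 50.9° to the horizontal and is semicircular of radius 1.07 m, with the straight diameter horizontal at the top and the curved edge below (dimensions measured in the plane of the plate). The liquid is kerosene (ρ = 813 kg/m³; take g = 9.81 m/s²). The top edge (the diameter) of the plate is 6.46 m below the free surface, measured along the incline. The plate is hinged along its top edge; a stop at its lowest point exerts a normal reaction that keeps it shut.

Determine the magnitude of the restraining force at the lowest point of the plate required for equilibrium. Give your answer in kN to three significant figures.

P ≈ 33.5 kN

γ = ρg = 813 × 9.81 / 1000 = 7.97553 kN/m³.
Let θ = 50.9° be the plate's angle to the horizontal; measure y along the incline from where the plane meets the free surface. Vertical depth h = y·sinθ with sinθ = 0.776046.
The centroid of a semicircle lies 4r/(3π) = 0.454122 m from the diameter, here below the top edge, so y_c = 6.46 + 0.454122 = 6.91412 m and h_c = 6.91412 × 0.776046 = 5.36568 m.
A = πr²/2 = π × 1.07²/2 = 1.7984 m².
Resultant F = γ·h_c·A = 7.97553 × 5.36568 × 1.7984 = 76.961 kN.
I_c = (π/8 − 8/(9π))·r⁴ = 0.109757 × 1.07⁴ = 0.143869 m⁴.
Centre of pressure: y_p = y_c + I_c/(y_c·A) = 6.91412 + 0.143869/(6.91412 × 1.7984) = 6.91412 + 0.0115703 = 6.92569 m along the plane.
The resultant acts 0.454122 + 0.0115703 = 0.465692 m (along the plate) below the hinge at the top edge, so the moment about the hinge is M = F × 0.465692 = 76.961 × 0.465692 = 35.8401 kN·m.
A normal force at the bottom, 1.07 m from the hinge, must supply this moment: P = 35.8401/1.07 = 33.4954 kN.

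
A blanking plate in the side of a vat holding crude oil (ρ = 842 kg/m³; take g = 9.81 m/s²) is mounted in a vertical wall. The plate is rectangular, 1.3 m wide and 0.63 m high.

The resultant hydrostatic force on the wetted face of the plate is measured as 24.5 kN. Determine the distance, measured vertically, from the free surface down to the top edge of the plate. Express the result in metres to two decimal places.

γ = ρg = 842 × 9.81 / 1000 = 8.26002 kN/m³.
A = 1.3 × 0.63 = 0.819 m².
From F = γ·h_c·A, the centroid depth is h_c = 24.5/(8.26002 × 0.819) = 3.62161 m.
The centroid lies 0.63/2 = 0.315 m below the top edge, so the top edge sits at h_top = 3.62161 − 0.315 = 3.30661 m below the surface.

d_top ≈ 3.31 m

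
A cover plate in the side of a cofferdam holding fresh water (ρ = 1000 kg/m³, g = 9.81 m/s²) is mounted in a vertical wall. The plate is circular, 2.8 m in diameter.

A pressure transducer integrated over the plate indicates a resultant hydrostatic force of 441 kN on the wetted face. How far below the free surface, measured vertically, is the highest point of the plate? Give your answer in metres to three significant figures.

γ = ρg = 1000 × 9.81 = 9810 N/m³ = 9.81 kN/m³.
A = π(1.4)² = 6.15752 m².
From F = γ·h_c·A, the centroid depth is h_c = 441/(9.81 × 6.15752) = 7.30069 m.
The centroid is at the centre, 1.4 m below the top of the plate, so the highest point sits at h_top = 7.30069 − 1.4 = 5.90069 m below the surface.

d_top ≈ 5.90 m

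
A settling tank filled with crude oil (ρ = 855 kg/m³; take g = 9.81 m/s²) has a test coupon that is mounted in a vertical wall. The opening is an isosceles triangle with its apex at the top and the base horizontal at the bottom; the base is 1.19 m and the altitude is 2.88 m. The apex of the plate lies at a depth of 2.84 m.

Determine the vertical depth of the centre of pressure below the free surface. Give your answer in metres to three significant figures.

γ = ρg = 855 × 9.81 / 1000 = 8.38755 kN/m³.
With the apex up, the centroid sits 2h/3 = 2 × 2.88/3 = 1.92 m below the apex, so the centroid depth is h_c = 2.84 + 1.92 = 4.76 m.
A = ½ × 1.19 × 2.88 = 1.7136 m².
Resultant F = γ·h_c·A = 8.38755 × 4.76 × 1.7136 = 68.415 kN.
I_c = b·h³/36 = 1.19 × 2.88³/36 = 0.789627 m⁴.
Centre of pressure: y_p = y_c + I_c/(y_c·A) = 4.76 + 0.789627/(4.76 × 1.7136) = 4.76 + 0.0968067 = 4.85681 m along the plane.

h_p = 4.86 m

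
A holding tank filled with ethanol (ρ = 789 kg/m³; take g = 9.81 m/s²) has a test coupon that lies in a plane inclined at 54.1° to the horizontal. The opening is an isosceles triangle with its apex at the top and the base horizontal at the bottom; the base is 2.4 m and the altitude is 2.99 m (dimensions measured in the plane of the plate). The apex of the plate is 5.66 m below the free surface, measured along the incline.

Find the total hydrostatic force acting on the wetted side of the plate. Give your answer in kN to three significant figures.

F ≈ 172 kN

γ = ρg = 789 × 9.81 / 1000 = 7.74009 kN/m³.
Let θ = 54.1° be the plate's angle to the horizontal; measure y along the incline from where the plane meets the free surface. Vertical depth h = y·sinθ with sinθ = 0.810042.
With the apex up, the centroid sits 2h/3 = 2 × 2.99/3 = 1.99333 m below the apex, so y_c = 5.66 + 1.99333 = 7.65333 m and h_c = 7.65333 × 0.810042 = 6.19952 m.
A = ½ × 2.4 × 2.99 = 3.588 m².
Resultant F = γ·h_c·A = 7.74009 × 6.19952 × 3.588 = 172.17 kN.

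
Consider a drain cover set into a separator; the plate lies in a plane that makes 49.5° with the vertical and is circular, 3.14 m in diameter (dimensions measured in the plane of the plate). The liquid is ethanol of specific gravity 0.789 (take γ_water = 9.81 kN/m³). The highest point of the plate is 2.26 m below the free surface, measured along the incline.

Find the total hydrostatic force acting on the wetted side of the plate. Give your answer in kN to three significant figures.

γ = 0.789 × 9.81 = 7.74009 kN/m³.
The plate makes 49.5° with the vertical, i.e. θ = 90° − 49.5° = 40.5° to the horizontal. Measuring y along the incline from the free-surface line, vertical depth h = y·sinθ with sinθ = 0.649448.
The centroid is at the centre, 1.57 m below the top of the plate, so y_c = 2.26 + 1.57 = 3.83 m and h_c = 3.83 × 0.649448 = 2.48739 m.
A = π(1.57)² = 7.74371 m².
Resultant F = γ·h_c·A = 7.74009 × 2.48739 × 7.74371 = 149.087 kN.

F ≈ 149 kN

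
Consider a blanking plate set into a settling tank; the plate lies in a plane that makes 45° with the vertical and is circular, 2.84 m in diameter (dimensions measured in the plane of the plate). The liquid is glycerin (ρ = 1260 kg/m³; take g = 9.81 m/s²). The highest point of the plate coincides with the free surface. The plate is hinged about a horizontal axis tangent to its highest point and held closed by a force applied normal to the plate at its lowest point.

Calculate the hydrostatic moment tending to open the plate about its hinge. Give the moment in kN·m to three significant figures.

M ≈ 140 kN·m

γ = ρg = 1260 × 9.81 / 1000 = 12.3606 kN/m³.
The plate makes 45° with the vertical, i.e. θ = 90° − 45° = 45° to the horizontal. Measuring y along the incline from the free-surface line, vertical depth h = y·sinθ with sinθ = 0.707107.
The centroid is at the centre, 1.42 m below the top of the plate, so y_c = 1.42 m and h_c = 1.42 × 0.707107 = 1.00409 m.
A = π(1.42)² = 6.33471 m².
Resultant F = γ·h_c·A = 12.3606 × 1.00409 × 6.33471 = 78.6211 kN.
I_c = πr⁴/4 = π × 1.42⁴/4 = 3.19333 m⁴.
Centre of pressure: y_p = y_c + I_c/(y_c·A) = 1.42 + 3.19333/(1.42 × 6.33471) = 1.42 + 0.355 = 1.775 m along the plane.
The resultant acts 1.42 + 0.355 = 1.775 m (along the plate) below the hinge at the top edge, so the moment about the hinge is M = F × 1.775 = 78.6211 × 1.775 = 139.552 kN·m.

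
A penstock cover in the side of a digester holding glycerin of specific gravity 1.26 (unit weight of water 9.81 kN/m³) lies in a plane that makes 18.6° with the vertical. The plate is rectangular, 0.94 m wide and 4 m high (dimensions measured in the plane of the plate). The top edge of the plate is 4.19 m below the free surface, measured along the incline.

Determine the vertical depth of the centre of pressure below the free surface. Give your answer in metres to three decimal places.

h_p = 6.071 m

γ = 1.26 × 9.81 = 12.3606 kN/m³.
The plate makes 18.6° with the vertical, i.e. θ = 90° − 18.6° = 71.4° to the horizontal. Measuring y along the incline from the free-surface line, vertical depth h = y·sinθ with sinθ = 0.947768.
The centroid lies 4/2 = 2 m below the top edge, so y_c = 4.19 + 2 = 6.19 m and h_c = 6.19 × 0.947768 = 5.86668 m.
A = 0.94 × 4 = 3.76 m².
Resultant F = γ·h_c·A = 12.3606 × 5.86668 × 3.76 = 272.659 kN.
I_c = b·h³/12 = 0.94 × 4³/12 = 5.01333 m⁴.
Centre of pressure: y_p = y_c + I_c/(y_c·A) = 6.19 + 5.01333/(6.19 × 3.76) = 6.19 + 0.215401 = 6.4054 m along the plane.
Vertically, h_p = y_p·sinθ = 6.4054 × 0.947768 = 6.07083 m.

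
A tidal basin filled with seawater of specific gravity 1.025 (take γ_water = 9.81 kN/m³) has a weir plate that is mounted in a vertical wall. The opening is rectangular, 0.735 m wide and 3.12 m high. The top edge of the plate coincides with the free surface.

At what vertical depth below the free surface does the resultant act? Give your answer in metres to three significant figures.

γ = 1.025 × 9.81 = 10.05525 kN/m³.
The centroid lies 3.12/2 = 1.56 m below the top edge, so the centroid depth is h_c = 1.56 m.
A = 0.735 × 3.12 = 2.2932 m².
Resultant F = γ·h_c·A = 10.05525 × 1.56 × 2.2932 = 35.9716 kN.
I_c = b·h³/12 = 0.735 × 3.12³/12 = 1.86024 m⁴.
Centre of pressure: y_p = y_c + I_c/(y_c·A) = 1.56 + 1.86024/(1.56 × 2.2932) = 1.56 + 0.519999 = 2.08 m along the plane.

h_p = 2.08 m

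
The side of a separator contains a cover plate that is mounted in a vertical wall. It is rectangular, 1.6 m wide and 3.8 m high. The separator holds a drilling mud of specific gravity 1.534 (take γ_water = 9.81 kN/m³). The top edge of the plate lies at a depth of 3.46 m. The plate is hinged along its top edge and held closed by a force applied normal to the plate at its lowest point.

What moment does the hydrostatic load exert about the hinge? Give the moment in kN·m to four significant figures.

γ = 1.534 × 9.81 = 15.04854 kN/m³.
The centroid lies 3.8/2 = 1.9 m below the top edge, so the centroid depth is h_c = 3.46 + 1.9 = 5.36 m.
A = 1.6 × 3.8 = 6.08 m².
Resultant F = γ·h_c·A = 15.04854 × 5.36 × 6.08 = 490.414 kN.
I_c = b·h³/12 = 1.6 × 3.8³/12 = 7.31627 m⁴.
Centre of pressure: y_p = y_c + I_c/(y_c·A) = 5.36 + 7.31627/(5.36 × 6.08) = 5.36 + 0.224503 = 5.5845 m along the plane.
The resultant acts 1.9 + 0.224503 = 2.1245 m (along the plate) below the hinge at the top edge, so the moment about the hinge is M = F × 2.1245 = 490.414 × 2.1245 = 1041.88 kN·m.

M ≈ 1042 kN·m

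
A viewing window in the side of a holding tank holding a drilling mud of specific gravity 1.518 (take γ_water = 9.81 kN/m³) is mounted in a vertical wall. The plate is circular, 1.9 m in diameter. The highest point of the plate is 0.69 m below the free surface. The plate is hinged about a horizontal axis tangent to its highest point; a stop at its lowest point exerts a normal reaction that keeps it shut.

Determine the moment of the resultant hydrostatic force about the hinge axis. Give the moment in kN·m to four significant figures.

γ = 1.518 × 9.81 = 14.89158 kN/m³.
The centroid is at the centre, 0.95 m below the top of the plate, so the centroid depth is h_c = 0.69 + 0.95 = 1.64 m.
A = π(0.95)² = 2.83529 m².
Resultant F = γ·h_c·A = 14.89158 × 1.64 × 2.83529 = 69.244 kN.
I_c = πr⁴/4 = π × 0.95⁴/4 = 0.639712 m⁴.
Centre of pressure: y_p = y_c + I_c/(y_c·A) = 1.64 + 0.639712/(1.64 × 2.83529) = 1.64 + 0.137576 = 1.77758 m along the plane.
The resultant acts 0.95 + 0.137576 = 1.08758 m (along the plate) below the hinge at the top edge, so the moment about the hinge is M = F × 1.08758 = 69.244 × 1.08758 = 75.3084 kN·m.

M ≈ 75.31 kN·m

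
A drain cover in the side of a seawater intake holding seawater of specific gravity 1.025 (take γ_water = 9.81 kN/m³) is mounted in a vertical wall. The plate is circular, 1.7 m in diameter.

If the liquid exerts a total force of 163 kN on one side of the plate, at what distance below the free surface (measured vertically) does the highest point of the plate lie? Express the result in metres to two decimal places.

d_top ≈ 6.29 m

γ = 1.025 × 9.81 = 10.05525 kN/m³.
A = π(0.85)² = 2.2698 m².
From F = γ·h_c·A, the centroid depth is h_c = 163/(10.05525 × 2.2698) = 7.14179 m.
The centroid is at the centre, 0.85 m below the top of the plate, so the highest point sits at h_top = 7.14179 − 0.85 = 6.29179 m below the surface.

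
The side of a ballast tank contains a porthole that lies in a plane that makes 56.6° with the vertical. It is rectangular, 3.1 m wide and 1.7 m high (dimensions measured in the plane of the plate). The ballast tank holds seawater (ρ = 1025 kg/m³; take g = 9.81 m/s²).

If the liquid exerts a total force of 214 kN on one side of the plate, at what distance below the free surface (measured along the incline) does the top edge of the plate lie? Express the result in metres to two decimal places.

γ = ρg = 1025 × 9.81 / 1000 = 10.05525 kN/m³.
A = 3.1 × 1.7 = 5.27 m².
From F = γ·h_c·A, the centroid depth is h_c = 214/(10.05525 × 5.27) = 4.03841 m.
The plate makes 56.6° with the vertical, i.e. θ = 90° − 56.6° = 33.4° to the horizontal. Measuring y along the incline from the free-surface line, vertical depth h = y·sinθ with sinθ = 0.550481.
Along the incline, y_c = h_c/sinθ = 4.03841/0.550481 = 7.33615 m.
The centroid lies 1.7/2 = 0.85 m below the top edge, so the top edge sits at y_top = 7.33615 − 0.85 = 6.48615 m along the incline.

y_top ≈ 6.49 m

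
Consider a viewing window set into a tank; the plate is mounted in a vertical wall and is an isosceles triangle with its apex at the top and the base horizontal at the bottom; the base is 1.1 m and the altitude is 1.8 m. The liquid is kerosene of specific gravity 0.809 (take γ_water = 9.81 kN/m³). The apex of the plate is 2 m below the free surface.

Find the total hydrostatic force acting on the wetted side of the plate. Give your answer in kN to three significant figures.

F ≈ 25.1 kN

γ = 0.809 × 9.81 = 7.93629 kN/m³.
With the apex up, the centroid sits 2h/3 = 2 × 1.8/3 = 1.2 m below the apex, so the centroid depth is h_c = 2 + 1.2 = 3.2 m.
A = ½ × 1.1 × 1.8 = 0.99 m².
Resultant F = γ·h_c·A = 7.93629 × 3.2 × 0.99 = 25.1422 kN.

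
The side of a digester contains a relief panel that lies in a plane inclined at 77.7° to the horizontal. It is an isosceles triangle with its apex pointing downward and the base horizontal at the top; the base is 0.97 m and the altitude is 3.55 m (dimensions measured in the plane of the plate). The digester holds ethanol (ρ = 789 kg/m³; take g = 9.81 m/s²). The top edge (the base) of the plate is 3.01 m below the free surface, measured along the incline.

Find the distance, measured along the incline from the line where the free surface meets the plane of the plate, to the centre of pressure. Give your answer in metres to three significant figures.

γ = ρg = 789 × 9.81 / 1000 = 7.74009 kN/m³.
Let θ = 77.7° be the plate's angle to the horizontal; measure y along the incline from where the plane meets the free surface. Vertical depth h = y·sinθ with sinθ = 0.977046.
With the apex down, the centroid sits h/3 = 3.55/3 = 1.18333 m below the base (the top edge), so y_c = 3.01 + 1.18333 = 4.19333 m and h_c = 4.19333 × 0.977046 = 4.09708 m.
A = ½ × 0.97 × 3.55 = 1.72175 m².
Resultant F = γ·h_c·A = 7.74009 × 4.09708 × 1.72175 = 54.5997 kN.
I_c = b·h³/36 = 0.97 × 3.55³/36 = 1.20546 m⁴.
Centre of pressure: y_p = y_c + I_c/(y_c·A) = 4.19333 + 1.20546/(4.19333 × 1.72175) = 4.19333 + 0.166964 = 4.36029 m along the plane.

y_p = 4.36 m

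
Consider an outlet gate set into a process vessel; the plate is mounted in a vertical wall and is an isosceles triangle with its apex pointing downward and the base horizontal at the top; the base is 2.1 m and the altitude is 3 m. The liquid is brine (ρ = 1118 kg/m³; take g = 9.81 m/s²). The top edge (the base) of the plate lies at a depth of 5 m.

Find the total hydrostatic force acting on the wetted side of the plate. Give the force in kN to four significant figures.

F ≈ 207.3 kN

γ = ρg = 1118 × 9.81 / 1000 = 10.96758 kN/m³.
With the apex down, the centroid sits h/3 = 3/3 = 1 m below the base (the top edge), so the centroid depth is h_c = 5 + 1 = 6 m.
A = ½ × 2.1 × 3 = 3.15 m².
Resultant F = γ·h_c·A = 10.96758 × 6 × 3.15 = 207.287 kN.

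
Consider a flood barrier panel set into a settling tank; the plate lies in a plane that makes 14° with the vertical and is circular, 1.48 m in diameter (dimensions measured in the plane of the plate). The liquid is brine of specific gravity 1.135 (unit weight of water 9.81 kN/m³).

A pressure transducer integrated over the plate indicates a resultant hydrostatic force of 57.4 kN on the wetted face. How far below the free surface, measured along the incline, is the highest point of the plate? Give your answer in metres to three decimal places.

γ = 1.135 × 9.81 = 11.13435 kN/m³.
A = π(0.74)² = 1.72034 m².
From F = γ·h_c·A, the centroid depth is h_c = 57.4/(11.13435 × 1.72034) = 2.99663 m.
The plate makes 14° with the vertical, i.e. θ = 90° − 14° = 76° to the horizontal. Measuring y along the incline from the free-surface line, vertical depth h = y·sinθ with sinθ = 0.970296.
Along the incline, y_c = h_c/sinθ = 2.99663/0.970296 = 3.08837 m.
The centroid is at the centre, 0.74 m below the top of the plate, so the highest point sits at y_top = 3.08837 − 0.74 = 2.34837 m along the incline.

y_top ≈ 2.348 m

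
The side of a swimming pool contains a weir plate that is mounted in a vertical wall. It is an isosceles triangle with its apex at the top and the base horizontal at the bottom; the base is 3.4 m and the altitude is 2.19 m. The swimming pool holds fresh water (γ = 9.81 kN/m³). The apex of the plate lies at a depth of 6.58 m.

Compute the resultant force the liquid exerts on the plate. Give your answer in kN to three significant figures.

γ = 9.81 kN/m³.
With the apex up, the centroid sits 2h/3 = 2 × 2.19/3 = 1.46 m below the apex, so the centroid depth is h_c = 6.58 + 1.46 = 8.04 m.
A = ½ × 3.4 × 2.19 = 3.723 m².
Resultant F = γ·h_c·A = 9.81 × 8.04 × 3.723 = 293.642 kN.

F ≈ 294 kN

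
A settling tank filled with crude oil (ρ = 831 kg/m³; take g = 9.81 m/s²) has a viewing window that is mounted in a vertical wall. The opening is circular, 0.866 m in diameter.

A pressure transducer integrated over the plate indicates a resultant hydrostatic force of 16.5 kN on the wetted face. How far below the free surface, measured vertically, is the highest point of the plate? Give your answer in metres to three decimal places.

d_top ≈ 3.003 m

γ = ρg = 831 × 9.81 / 1000 = 8.15211 kN/m³.
A = π(0.433)² = 0.589014 m².
From F = γ·h_c·A, the centroid depth is h_c = 16.5/(8.15211 × 0.589014) = 3.43628 m.
The centroid is at the centre, 0.433 m below the top of the plate, so the highest point sits at h_top = 3.43628 − 0.433 = 3.00328 m below the surface.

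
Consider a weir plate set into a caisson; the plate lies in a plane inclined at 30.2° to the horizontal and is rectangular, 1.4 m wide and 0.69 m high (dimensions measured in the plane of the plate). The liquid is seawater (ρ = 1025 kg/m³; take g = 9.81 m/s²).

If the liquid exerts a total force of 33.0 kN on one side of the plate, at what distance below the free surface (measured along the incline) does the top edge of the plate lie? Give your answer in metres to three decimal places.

γ = ρg = 1025 × 9.81 / 1000 = 10.05525 kN/m³.
A = 1.4 × 0.69 = 0.966 m².
From F = γ·h_c·A, the centroid depth is h_c = 33.0/(10.05525 × 0.966) = 3.39738 m.
Let θ = 30.2° be the plate's angle to the horizontal; measure y along the incline from where the plane meets the free surface. Vertical depth h = y·sinθ with sinθ = 0.503020.
Along the incline, y_c = h_c/sinθ = 3.39738/0.503020 = 6.75397 m.
The centroid lies 0.69/2 = 0.345 m below the top edge, so the top edge sits at y_top = 6.75397 − 0.345 = 6.40897 m along the incline.

y_top ≈ 6.409 m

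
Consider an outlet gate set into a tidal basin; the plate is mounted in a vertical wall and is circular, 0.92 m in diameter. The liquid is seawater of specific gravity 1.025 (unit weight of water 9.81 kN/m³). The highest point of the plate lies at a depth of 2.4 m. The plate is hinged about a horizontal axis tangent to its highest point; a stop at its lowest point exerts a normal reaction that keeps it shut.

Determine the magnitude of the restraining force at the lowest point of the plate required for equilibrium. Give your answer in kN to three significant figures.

γ = 1.025 × 9.81 = 10.05525 kN/m³.
The centroid is at the centre, 0.46 m below the top of the plate, so the centroid depth is h_c = 2.4 + 0.46 = 2.86 m.
A = π(0.46)² = 0.664761 m².
Resultant F = γ·h_c·A = 10.05525 × 2.86 × 0.664761 = 19.1172 kN.
I_c = πr⁴/4 = π × 0.46⁴/4 = 0.0351659 m⁴.
Centre of pressure: y_p = y_c + I_c/(y_c·A) = 2.86 + 0.0351659/(2.86 × 0.664761) = 2.86 + 0.0184965 = 2.8785 m along the plane.
The resultant acts 0.46 + 0.0184965 = 0.478496 m (along the plate) below the hinge at the top edge, so the moment about the hinge is M = F × 0.478496 = 19.1172 × 0.478496 = 9.1475 kN·m.
A normal force at the bottom, 0.92 m from the hinge, must supply this moment: P = 9.1475/0.92 = 9.94293 kN.

P ≈ 9.94 kN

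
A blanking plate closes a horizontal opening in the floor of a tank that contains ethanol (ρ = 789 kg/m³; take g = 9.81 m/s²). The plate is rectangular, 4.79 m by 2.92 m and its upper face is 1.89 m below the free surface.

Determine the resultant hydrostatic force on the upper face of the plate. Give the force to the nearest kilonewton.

F ≈ 205 kN

γ = ρg = 789 × 9.81 / 1000 = 7.74009 kN/m³.
The plate is horizontal, so pressure is uniform at p = γ·h = 7.74009 × 1.89 = 14.6288 kN/m².
A = 4.79 × 2.92 = 13.9868 m².
F = p·A = 14.6288 × 13.9868 = 204.61 kN.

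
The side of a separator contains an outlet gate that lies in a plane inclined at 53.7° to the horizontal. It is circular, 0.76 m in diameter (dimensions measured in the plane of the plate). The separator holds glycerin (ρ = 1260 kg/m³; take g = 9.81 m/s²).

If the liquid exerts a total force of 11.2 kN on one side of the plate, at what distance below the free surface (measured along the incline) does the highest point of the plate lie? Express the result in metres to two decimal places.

y_top ≈ 2.10 m

γ = ρg = 1260 × 9.81 / 1000 = 12.3606 kN/m³.
A = π(0.38)² = 0.453646 m².
From F = γ·h_c·A, the centroid depth is h_c = 11.2/(12.3606 × 0.453646) = 1.99738 m.
Let θ = 53.7° be the plate's angle to the horizontal; measure y along the incline from where the plane meets the free surface. Vertical depth h = y·sinθ with sinθ = 0.805928.
Along the incline, y_c = h_c/sinθ = 1.99738/0.805928 = 2.47836 m.
The centroid is at the centre, 0.38 m below the top of the plate, so the highest point sits at y_top = 2.47836 − 0.38 = 2.09836 m along the incline.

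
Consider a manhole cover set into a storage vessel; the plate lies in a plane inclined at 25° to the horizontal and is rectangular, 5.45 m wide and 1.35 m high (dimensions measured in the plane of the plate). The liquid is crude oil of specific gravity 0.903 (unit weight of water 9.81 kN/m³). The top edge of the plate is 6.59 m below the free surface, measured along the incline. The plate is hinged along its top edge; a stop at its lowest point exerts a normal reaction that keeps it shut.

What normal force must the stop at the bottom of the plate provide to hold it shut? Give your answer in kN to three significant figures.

γ = 0.903 × 9.81 = 8.85843 kN/m³.
Let θ = 25° be the plate's angle to the horizontal; measure y along the incline from where the plane meets the free surface. Vertical depth h = y·sinθ with sinθ = 0.422618.
The centroid lies 1.35/2 = 0.675 m below the top edge, so y_c = 6.59 + 0.675 = 7.265 m and h_c = 7.265 × 0.422618 = 3.07032 m.
A = 5.45 × 1.35 = 7.3575 m².
Resultant F = γ·h_c·A = 8.85843 × 3.07032 × 7.3575 = 200.111 kN.
I_c = b·h³/12 = 5.45 × 1.35³/12 = 1.11742 m⁴.
Centre of pressure: y_p = y_c + I_c/(y_c·A) = 7.265 + 1.11742/(7.265 × 7.3575) = 7.265 + 0.020905 = 7.2859 m along the plane.
The resultant acts 0.675 + 0.020905 = 0.695905 m (along the plate) below the hinge at the top edge, so the moment about the hinge is M = F × 0.695905 = 200.111 × 0.695905 = 139.258 kN·m.
A normal force at the bottom, 1.35 m from the hinge, must supply this moment: P = 139.258/1.35 = 103.154 kN.

P ≈ 103 kN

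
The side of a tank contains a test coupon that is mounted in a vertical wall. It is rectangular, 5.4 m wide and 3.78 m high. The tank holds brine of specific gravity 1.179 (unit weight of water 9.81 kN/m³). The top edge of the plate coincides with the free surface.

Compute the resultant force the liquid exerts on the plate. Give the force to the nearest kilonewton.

γ = 1.179 × 9.81 = 11.56599 kN/m³.
The centroid lies 3.78/2 = 1.89 m below the top edge, so the centroid depth is h_c = 1.89 m.
A = 5.4 × 3.78 = 20.412 m².
Resultant F = γ·h_c·A = 11.56599 × 1.89 × 20.412 = 446.201 kN.

F ≈ 446 kN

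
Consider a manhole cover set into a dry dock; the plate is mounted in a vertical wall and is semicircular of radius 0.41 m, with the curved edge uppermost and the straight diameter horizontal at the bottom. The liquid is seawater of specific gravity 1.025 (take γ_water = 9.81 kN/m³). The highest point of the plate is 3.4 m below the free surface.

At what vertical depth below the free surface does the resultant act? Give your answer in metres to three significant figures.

γ = 1.025 × 9.81 = 10.05525 kN/m³.
The centroid lies 4r/(3π) = 0.174009 m above the diameter, so r − 4r/(3π) = 0.41 − 0.174009 = 0.235991 m below the topmost point, so the centroid depth is h_c = 3.4 + 0.235991 = 3.63599 m.
A = πr²/2 = π × 0.41²/2 = 0.264051 m².
Resultant F = γ·h_c·A = 10.05525 × 3.63599 × 0.264051 = 9.65391 kN.
I_c = (π/8 − 8/(9π))·r⁴ = 0.109757 × 0.41⁴ = 0.00310147 m⁴.
Centre of pressure: y_p = y_c + I_c/(y_c·A) = 3.63599 + 0.00310147/(3.63599 × 0.264051) = 3.63599 + 0.00323041 = 3.63922 m along the plane.

h_p = 3.64 m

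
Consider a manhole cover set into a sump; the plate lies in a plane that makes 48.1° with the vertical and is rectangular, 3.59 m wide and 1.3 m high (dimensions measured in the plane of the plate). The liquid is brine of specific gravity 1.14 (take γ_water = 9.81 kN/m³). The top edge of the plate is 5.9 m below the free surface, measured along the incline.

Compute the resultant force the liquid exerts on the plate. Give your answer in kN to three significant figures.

F ≈ 228 kN

γ = 1.14 × 9.81 = 11.1834 kN/m³.
The plate makes 48.1° with the vertical, i.e. θ = 90° − 48.1° = 41.9° to the horizontal. Measuring y along the incline from the free-surface line, vertical depth h = y·sinθ with sinθ = 0.667833.
The centroid lies 1.3/2 = 0.65 m below the top edge, so y_c = 5.9 + 0.65 = 6.55 m and h_c = 6.55 × 0.667833 = 4.37431 m.
A = 3.59 × 1.3 = 4.667 m².
Resultant F = γ·h_c·A = 11.1834 × 4.37431 × 4.667 = 228.308 kN.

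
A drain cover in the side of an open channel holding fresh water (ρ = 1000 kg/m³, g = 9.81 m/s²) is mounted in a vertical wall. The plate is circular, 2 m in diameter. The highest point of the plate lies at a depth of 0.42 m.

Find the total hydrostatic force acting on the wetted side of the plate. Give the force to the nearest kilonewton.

F ≈ 44 kN

γ = ρg = 1000 × 9.81 = 9810 N/m³ = 9.81 kN/m³.
The centroid is at the centre, 1 m below the top of the plate, so the centroid depth is h_c = 0.42 + 1 = 1.42 m.
A = π(1)² = 3.14159 m².
Resultant F = γ·h_c·A = 9.81 × 1.42 × 3.14159 = 43.763 kN.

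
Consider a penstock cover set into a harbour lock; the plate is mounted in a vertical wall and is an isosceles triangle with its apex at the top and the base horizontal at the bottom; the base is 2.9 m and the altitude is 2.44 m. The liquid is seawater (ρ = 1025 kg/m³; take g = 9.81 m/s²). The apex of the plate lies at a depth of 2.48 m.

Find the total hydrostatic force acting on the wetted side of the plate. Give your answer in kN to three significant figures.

γ = ρg = 1025 × 9.81 / 1000 = 10.05525 kN/m³.
With the apex up, the centroid sits 2h/3 = 2 × 2.44/3 = 1.62667 m below the apex, so the centroid depth is h_c = 2.48 + 1.62667 = 4.10667 m.
A = ½ × 2.9 × 2.44 = 3.538 m².
Resultant F = γ·h_c·A = 10.05525 × 4.10667 × 3.538 = 146.097 kN.

F ≈ 146 kN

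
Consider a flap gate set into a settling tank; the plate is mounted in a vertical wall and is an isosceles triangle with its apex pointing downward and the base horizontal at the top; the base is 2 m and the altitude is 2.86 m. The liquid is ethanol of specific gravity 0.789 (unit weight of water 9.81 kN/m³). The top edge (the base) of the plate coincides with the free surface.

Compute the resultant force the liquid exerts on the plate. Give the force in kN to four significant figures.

γ = 0.789 × 9.81 = 7.74009 kN/m³.
With the apex down, the centroid sits h/3 = 2.86/3 = 0.953333 m below the base (the top edge), so the centroid depth is h_c = 0.953333 m.
A = ½ × 2 × 2.86 = 2.86 m².
Resultant F = γ·h_c·A = 7.74009 × 0.953333 × 2.86 = 21.1036 kN.

F ≈ 21.10 kN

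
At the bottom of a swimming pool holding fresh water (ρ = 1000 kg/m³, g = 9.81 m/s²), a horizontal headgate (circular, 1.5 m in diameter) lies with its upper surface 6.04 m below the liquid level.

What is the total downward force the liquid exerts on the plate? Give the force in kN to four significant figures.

F ≈ 104.7 kN

γ = ρg = 1000 × 9.81 = 9810 N/m³ = 9.81 kN/m³.
The plate is horizontal, so pressure is uniform at p = γ·h = 9.81 × 6.04 = 59.2524 kN/m².
A = π(0.75)² = 1.76715 m².
F = p·A = 59.2524 × 1.76715 = 104.708 kN.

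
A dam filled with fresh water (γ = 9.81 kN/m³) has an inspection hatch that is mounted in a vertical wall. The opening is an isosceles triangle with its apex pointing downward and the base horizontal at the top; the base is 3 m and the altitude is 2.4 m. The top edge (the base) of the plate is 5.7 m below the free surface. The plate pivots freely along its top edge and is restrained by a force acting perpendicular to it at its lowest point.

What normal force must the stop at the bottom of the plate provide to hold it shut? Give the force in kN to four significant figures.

P ≈ 81.23 kN

γ = 9.81 kN/m³.
With the apex down, the centroid sits h/3 = 2.4/3 = 0.8 m below the base (the top edge), so the centroid depth is h_c = 5.7 + 0.8 = 6.5 m.
A = ½ × 3 × 2.4 = 3.6 m².
Resultant F = γ·h_c·A = 9.81 × 6.5 × 3.6 = 229.554 kN.
I_c = b·h³/36 = 3 × 2.4³/36 = 1.152 m⁴.
Centre of pressure: y_p = y_c + I_c/(y_c·A) = 6.5 + 1.152/(6.5 × 3.6) = 6.5 + 0.0492308 = 6.54923 m along the plane.
The resultant acts 0.8 + 0.0492308 = 0.849231 m (along the plate) below the hinge at the top edge, so the moment about the hinge is M = F × 0.849231 = 229.554 × 0.849231 = 194.944 kN·m.
A normal force at the bottom, 2.4 m from the hinge, must supply this moment: P = 194.944/2.4 = 81.2267 kN.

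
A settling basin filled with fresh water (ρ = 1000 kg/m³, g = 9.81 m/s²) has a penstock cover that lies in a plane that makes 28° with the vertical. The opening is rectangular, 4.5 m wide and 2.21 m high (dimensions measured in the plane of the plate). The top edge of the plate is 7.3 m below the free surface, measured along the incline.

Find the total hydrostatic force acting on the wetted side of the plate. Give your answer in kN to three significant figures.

γ = ρg = 1000 × 9.81 = 9810 N/m³ = 9.81 kN/m³.
The plate makes 28° with the vertical, i.e. θ = 90° − 28° = 62° to the horizontal. Measuring y along the incline from the free-surface line, vertical depth h = y·sinθ with sinθ = 0.882948.
The centroid lies 2.21/2 = 1.105 m below the top edge, so y_c = 7.3 + 1.105 = 8.405 m and h_c = 8.405 × 0.882948 = 7.42118 m.
A = 4.5 × 2.21 = 9.945 m².
Resultant F = γ·h_c·A = 9.81 × 7.42118 × 9.945 = 724.014 kN.

F ≈ 724 kN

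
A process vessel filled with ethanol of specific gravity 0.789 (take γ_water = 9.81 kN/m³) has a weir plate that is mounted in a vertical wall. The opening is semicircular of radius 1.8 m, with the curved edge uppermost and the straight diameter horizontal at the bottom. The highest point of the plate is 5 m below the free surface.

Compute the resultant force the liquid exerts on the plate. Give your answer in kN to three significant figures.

F ≈ 238 kN

γ = 0.789 × 9.81 = 7.74009 kN/m³.
The centroid lies 4r/(3π) = 0.763944 m above the diameter, so r − 4r/(3π) = 1.8 − 0.763944 = 1.03606 m below the topmost point, so the centroid depth is h_c = 5 + 1.03606 = 6.03606 m.
A = πr²/2 = π × 1.8²/2 = 5.08938 m².
Resultant F = γ·h_c·A = 7.74009 × 6.03606 × 5.08938 = 237.774 kN.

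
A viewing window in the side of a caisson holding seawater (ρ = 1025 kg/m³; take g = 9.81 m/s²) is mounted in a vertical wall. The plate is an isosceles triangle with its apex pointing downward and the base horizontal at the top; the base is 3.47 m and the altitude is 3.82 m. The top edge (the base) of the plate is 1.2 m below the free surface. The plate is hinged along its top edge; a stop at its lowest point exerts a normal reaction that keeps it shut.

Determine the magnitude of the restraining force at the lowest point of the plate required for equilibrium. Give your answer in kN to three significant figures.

γ = ρg = 1025 × 9.81 / 1000 = 10.05525 kN/m³.
With the apex down, the centroid sits h/3 = 3.82/3 = 1.27333 m below the base (the top edge), so the centroid depth is h_c = 1.2 + 1.27333 = 2.47333 m.
A = ½ × 3.47 × 3.82 = 6.6277 m².
Resultant F = γ·h_c·A = 10.05525 × 2.47333 × 6.6277 = 164.831 kN.
I_c = b·h³/36 = 3.47 × 3.82³/36 = 5.373 m⁴.
Centre of pressure: y_p = y_c + I_c/(y_c·A) = 2.47333 + 5.373/(2.47333 × 6.6277) = 2.47333 + 0.327772 = 2.8011 m along the plane.
The resultant acts 1.27333 + 0.327772 = 1.6011 m (along the plate) below the hinge at the top edge, so the moment about the hinge is M = F × 1.6011 = 164.831 × 1.6011 = 263.911 kN·m.
A normal force at the bottom, 3.82 m from the hinge, must supply this moment: P = 263.911/3.82 = 69.0866 kN.

P ≈ 69.1 kN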